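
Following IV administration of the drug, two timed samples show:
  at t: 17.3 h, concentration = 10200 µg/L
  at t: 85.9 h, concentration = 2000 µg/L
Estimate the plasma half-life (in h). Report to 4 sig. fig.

k = ln(C₁/C₂) / (t₂ − t₁) = ln(10200/2000) / (85.9 − 17.3)
  = 1.629 / 68.60 = 0.02375 h⁻¹
t½ = ln2 / k = 0.693147 / 0.02375 = 29.19 h

29.19 h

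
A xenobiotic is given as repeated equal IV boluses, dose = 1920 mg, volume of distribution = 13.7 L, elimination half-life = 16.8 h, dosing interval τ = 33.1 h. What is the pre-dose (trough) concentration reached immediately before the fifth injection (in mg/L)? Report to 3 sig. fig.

C₀ per dose = Dose / Vd = 1920 / 13.7 = 140.1 mg/L
k = ln2 / t½ = 0.693147 / 16.8 = 0.04126 h⁻¹
Fraction remaining after one interval: r = e^(−kτ) = e^(−0.04126 × 33.1) = 0.2552
Before dose 5, 4 doses have been given (aged 1τ, 2τ, 3τ, 4τ).
C_trough = C₀ × (r + r² + … + r^4) = C₀ × r(1−r^4)/(1−r)
        = 140.1 × 0.2552 × (1 − 0.004242) / (1 − 0.2552) = 47.80 mg/L

47.8 mg/L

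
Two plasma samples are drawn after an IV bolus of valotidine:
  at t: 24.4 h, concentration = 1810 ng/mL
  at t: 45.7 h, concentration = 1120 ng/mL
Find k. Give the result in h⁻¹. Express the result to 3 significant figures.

0.0225 h⁻¹

k = ln(C₁/C₂) / (t₂ − t₁) = ln(1810/1120) / (45.7 − 24.4)
  = 0.4800 / 21.30 = 0.02254 h⁻¹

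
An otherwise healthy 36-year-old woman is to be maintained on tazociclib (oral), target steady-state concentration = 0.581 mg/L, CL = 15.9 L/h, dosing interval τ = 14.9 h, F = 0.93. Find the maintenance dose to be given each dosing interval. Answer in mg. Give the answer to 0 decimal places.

148 mg

At steady state, F × (Dose/τ) = Css × CL.
Dose = Css × CL × τ / F = 0.581 × 15.90 × 14.9 / 0.93 = 148.0 mg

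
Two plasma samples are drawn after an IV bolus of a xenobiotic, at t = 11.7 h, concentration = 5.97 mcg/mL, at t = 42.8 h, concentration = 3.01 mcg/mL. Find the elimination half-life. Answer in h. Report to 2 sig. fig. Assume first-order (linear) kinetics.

k = ln(C₁/C₂) / (t₂ − t₁) = ln(5.97/3.01) / (42.8 − 11.7)
  = 0.6848 / 31.10 = 0.02202 h⁻¹
t½ = ln2 / k = 0.693147 / 0.02202 = 31.48 h

31 h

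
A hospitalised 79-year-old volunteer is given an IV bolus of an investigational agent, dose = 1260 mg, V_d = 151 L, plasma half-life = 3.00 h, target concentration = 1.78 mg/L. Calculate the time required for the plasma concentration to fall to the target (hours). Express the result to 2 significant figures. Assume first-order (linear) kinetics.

C₀ = Dose / Vd = 1260 / 151 = 8.344 mg/L
k = ln2 / t½ = 0.693147 / 3.00 = 0.2310 h⁻¹
t = ln(C₀ / C) / k = ln(8.344 / 1.78) / 0.2310
  = ln(4.688) / 0.2310 = 1.545 / 0.2310 = 6.688 h

6.7 h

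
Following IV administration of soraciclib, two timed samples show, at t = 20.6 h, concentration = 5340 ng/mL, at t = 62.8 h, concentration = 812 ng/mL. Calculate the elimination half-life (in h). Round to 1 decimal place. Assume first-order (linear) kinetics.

15.5 h

k = ln(C₁/C₂) / (t₂ − t₁) = ln(5340/812) / (62.8 − 20.6)
  = 1.883 / 42.20 = 0.04462 h⁻¹
t½ = ln2 / k = 0.693147 / 0.04462 = 15.53 h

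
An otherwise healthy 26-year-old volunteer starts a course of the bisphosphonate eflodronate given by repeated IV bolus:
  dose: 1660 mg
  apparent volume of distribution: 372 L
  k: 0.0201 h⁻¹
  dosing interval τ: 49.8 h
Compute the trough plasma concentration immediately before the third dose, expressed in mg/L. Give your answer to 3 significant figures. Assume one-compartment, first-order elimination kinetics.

2.24 mg/L

C₀ per dose = Dose / Vd = 1660 / 372 = 4.462 mg/L
Fraction remaining after one interval: r = e^(−kτ) = e^(−0.02010 × 49.8) = 0.3675
Before dose 3, 2 doses have been given (aged 1τ, 2τ).
C_trough = C₀ × (r + r²) = 4.462 × (0.3675 + 0.1351) = 2.243 mg/L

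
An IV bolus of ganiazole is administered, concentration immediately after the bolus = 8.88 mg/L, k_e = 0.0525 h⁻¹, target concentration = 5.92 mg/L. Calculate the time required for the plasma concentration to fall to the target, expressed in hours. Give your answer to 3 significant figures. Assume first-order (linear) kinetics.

t = ln(C₀ / C) / k = ln(8.880 / 5.92) / 0.05250
  = ln(1.500) / 0.05250 = 0.4055 / 0.05250 = 7.724 h

7.72 h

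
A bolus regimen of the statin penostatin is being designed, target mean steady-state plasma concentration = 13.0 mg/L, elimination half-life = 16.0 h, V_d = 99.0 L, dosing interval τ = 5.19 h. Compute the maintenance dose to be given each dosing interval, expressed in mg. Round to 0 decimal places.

289 mg

k = ln2 / t½ = 0.693147 / 16.0 = 0.04332 h⁻¹
CL = k × Vd = 0.04332 × 99.0 = 4.289 L/h
At steady state, Dose/τ = Css × CL.
Dose = Css × CL × τ = 13.0 × 4.289 × 5.19 = 289.4 mg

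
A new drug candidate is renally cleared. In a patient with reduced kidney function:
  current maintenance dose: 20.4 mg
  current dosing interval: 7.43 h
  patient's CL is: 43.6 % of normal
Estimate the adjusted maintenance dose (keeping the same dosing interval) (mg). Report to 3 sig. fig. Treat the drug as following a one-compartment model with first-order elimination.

8.89 mg

To keep the same average steady-state level, dosing rate must scale with clearance.
CL ratio = 43.6 / 100 = 0.4360
New dose (same interval) = 20.4 × 0.4360 = 8.894 mg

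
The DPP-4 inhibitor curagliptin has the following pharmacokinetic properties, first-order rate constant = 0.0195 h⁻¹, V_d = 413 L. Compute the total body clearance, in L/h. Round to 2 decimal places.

8.05 L/h

CL = k × Vd = 0.0195 × 413 = 8.054 L/h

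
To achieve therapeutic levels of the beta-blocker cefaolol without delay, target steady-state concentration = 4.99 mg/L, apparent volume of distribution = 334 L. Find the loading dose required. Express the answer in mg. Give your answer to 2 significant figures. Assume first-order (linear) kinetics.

1700 mg

LD = Css × Vd = 4.99 × 334 = 1667 mg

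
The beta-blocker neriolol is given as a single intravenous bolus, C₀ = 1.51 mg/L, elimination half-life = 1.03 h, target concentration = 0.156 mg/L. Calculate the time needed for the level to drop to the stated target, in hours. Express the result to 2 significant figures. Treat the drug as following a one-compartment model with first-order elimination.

k = ln2 / t½ = 0.693147 / 1.03 = 0.6730 h⁻¹
t = ln(C₀ / C) / k = ln(1.510 / 0.156) / 0.6730
  = ln(9.679) / 0.6730 = 2.270 / 0.6730 = 3.373 h

3.4 h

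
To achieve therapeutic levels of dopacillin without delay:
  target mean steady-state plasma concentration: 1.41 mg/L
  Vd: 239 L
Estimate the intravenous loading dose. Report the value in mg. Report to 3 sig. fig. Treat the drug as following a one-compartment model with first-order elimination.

LD = Css × Vd = 1.41 × 239 = 337.0 mg

337 mg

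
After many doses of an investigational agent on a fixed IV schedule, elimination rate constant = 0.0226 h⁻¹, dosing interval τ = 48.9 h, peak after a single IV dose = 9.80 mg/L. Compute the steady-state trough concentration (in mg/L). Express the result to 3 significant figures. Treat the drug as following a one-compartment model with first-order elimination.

e^(−kτ) = e^(−0.02260 × 48.9) = 0.3312
Accumulation ratio R = 1 / (1 − e^(−kτ)) = 1 / (1 − 0.3312) = 1.495
Steady-state trough = C₀ × R × e^(−kτ) = 9.80 × 1.495 × 0.3312 = 4.852 mg/L

4.85 mg/L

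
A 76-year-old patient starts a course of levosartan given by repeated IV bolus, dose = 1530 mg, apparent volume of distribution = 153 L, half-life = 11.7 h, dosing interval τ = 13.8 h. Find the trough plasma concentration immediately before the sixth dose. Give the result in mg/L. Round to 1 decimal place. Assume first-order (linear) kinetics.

C₀ per dose = Dose / Vd = 1530 / 153 = 10.00 mg/L
k = ln2 / t½ = 0.693147 / 11.7 = 0.05924 h⁻¹
Fraction remaining after one interval: r = e^(−kτ) = e^(−0.05924 × 13.8) = 0.4415
Before dose 6, 5 doses have been given (aged 1τ, 2τ, 3τ, 4τ, 5τ).
C_trough = C₀ × (r + r² + … + r^5) = C₀ × r(1−r^5)/(1−r)
        = 10.00 × 0.4415 × (1 − 0.01677) / (1 − 0.4415) = 7.773 mg/L

7.8 mg/L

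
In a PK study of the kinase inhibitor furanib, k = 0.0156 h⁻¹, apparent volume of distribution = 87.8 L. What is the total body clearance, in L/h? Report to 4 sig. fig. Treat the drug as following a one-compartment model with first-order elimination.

1.370 L/h

CL = k × Vd = 0.0156 × 87.8 = 1.370 L/h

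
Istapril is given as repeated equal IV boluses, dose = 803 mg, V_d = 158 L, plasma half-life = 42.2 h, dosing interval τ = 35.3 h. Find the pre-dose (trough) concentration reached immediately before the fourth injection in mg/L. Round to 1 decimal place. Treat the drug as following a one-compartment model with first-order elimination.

5.3 mg/L

C₀ per dose = Dose / Vd = 803 / 158 = 5.082 mg/L
k = ln2 / t½ = 0.693147 / 42.2 = 0.01643 h⁻¹
Fraction remaining after one interval: r = e^(−kτ) = e^(−0.01643 × 35.3) = 0.5599
Before dose 4, 3 doses have been given (aged 1τ, 2τ, 3τ).
C_trough = C₀ × (r + r² + … + r^3) = C₀ × r(1−r^3)/(1−r)
        = 5.082 × 0.5599 × (1 − 0.1755) / (1 − 0.5599) = 5.331 mg/L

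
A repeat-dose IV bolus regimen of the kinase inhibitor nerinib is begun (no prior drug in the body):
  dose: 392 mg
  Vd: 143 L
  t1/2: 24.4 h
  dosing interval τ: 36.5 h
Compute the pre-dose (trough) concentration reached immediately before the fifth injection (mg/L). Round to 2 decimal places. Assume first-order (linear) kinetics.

1.48 mg/L

C₀ per dose = Dose / Vd = 392 / 143 = 2.741 mg/L
k = ln2 / t½ = 0.693147 / 24.4 = 0.02841 h⁻¹
Fraction remaining after one interval: r = e^(−kτ) = e^(−0.02841 × 36.5) = 0.3545
Before dose 5, 4 doses have been given (aged 1τ, 2τ, 3τ, 4τ).
C_trough = C₀ × (r + r² + … + r^4) = C₀ × r(1−r^4)/(1−r)
        = 2.741 × 0.3545 × (1 − 0.01579) / (1 − 0.3545) = 1.482 mg/L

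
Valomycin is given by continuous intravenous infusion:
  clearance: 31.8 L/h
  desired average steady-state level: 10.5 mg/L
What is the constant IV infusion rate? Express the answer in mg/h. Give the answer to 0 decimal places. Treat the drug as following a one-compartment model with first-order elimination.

At steady state, infusion rate R₀ = Css × CL = 10.5 × 31.80 = 333.9 mg/h

334 mg/h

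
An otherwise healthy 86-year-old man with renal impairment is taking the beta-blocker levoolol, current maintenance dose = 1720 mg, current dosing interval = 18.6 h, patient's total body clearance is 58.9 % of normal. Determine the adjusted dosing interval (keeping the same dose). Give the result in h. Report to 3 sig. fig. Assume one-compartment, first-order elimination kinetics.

31.6 h

To keep the same average steady-state level, dosing rate must scale with clearance.
CL ratio = 58.9 / 100 = 0.5890
New interval (same dose) = 18.6 / 0.5890 = 31.58 h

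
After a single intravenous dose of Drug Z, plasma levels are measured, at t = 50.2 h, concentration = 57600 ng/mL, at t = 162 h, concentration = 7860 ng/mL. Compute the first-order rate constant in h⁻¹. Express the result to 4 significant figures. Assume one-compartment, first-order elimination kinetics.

k = ln(C₁/C₂) / (t₂ − t₁) = ln(57600/7860) / (162 − 50.2)
  = 1.992 / 111.8 = 0.01782 h⁻¹

0.01782 h⁻¹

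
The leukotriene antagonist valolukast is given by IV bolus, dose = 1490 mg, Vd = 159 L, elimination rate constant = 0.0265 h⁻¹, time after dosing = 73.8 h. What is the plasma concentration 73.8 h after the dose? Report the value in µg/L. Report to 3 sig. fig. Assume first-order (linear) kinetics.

1330 µg/L

C₀ = Dose / Vd = 1490 / 159 = 9.371 mg/L
C = C₀ · e^(−k·t) = 9.371 × e^(−0.02650 × 73.8)
  = 9.371 × 0.1415 = 1.326 mg/L
Convert: 1.326 mg/L × 1000 = 1326 µg/L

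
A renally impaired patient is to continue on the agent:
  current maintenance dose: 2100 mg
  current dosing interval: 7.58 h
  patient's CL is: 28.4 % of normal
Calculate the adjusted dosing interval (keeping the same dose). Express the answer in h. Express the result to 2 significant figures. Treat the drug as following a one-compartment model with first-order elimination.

To keep the same average steady-state level, dosing rate must scale with clearance.
CL ratio = 28.4 / 100 = 0.2840
New interval (same dose) = 7.58 / 0.2840 = 26.69 h

27 h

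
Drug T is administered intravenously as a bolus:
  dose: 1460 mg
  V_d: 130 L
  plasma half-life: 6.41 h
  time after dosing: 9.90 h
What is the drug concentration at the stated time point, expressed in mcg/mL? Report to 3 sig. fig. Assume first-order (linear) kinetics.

C₀ = Dose / Vd = 1460 / 130 = 11.23 mg/L
k = ln2 / t½ = 0.693147 / 6.41 = 0.1081 h⁻¹
C = C₀ · e^(−k·t) = 11.23 × e^(−0.1081 × 9.90)
  = 11.23 × 0.3429 = 3.851 mg/L
(3.851 mg/L = 3.851 mcg/mL)

3.85 mcg/mL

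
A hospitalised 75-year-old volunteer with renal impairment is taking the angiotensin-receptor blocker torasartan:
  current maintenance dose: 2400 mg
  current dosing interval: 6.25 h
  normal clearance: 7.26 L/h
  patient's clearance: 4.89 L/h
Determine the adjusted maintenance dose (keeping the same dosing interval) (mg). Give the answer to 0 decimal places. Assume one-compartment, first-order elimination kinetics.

1617 mg

To keep the same average steady-state level, dosing rate must scale with clearance.
CL ratio = 4.89 / 7.26 = 0.6736
New dose (same interval) = 2400 × 0.6736 = 1617 mg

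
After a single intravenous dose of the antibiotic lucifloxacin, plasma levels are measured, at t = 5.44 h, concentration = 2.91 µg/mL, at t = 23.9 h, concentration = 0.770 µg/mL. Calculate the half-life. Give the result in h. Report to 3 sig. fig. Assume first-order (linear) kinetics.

9.62 h

k = ln(C₁/C₂) / (t₂ − t₁) = ln(2.91/0.770) / (23.9 − 5.44)
  = 1.330 / 18.46 = 0.07205 h⁻¹
t½ = ln2 / k = 0.693147 / 0.07205 = 9.620 h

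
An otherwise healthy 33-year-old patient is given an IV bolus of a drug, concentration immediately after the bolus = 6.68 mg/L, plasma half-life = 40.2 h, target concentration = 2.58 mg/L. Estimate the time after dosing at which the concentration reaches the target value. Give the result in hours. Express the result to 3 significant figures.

k = ln2 / t½ = 0.693147 / 40.2 = 0.01724 h⁻¹
t = ln(C₀ / C) / k = ln(6.680 / 2.58) / 0.01724
  = ln(2.589) / 0.01724 = 0.9513 / 0.01724 = 55.18 h

55.2 h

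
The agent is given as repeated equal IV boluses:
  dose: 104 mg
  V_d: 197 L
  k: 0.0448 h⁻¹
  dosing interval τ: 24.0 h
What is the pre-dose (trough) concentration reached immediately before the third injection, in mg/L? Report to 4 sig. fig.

0.2416 mg/L

C₀ per dose = Dose / Vd = 104 / 197 = 0.5279 mg/L
Fraction remaining after one interval: r = e^(−kτ) = e^(−0.04480 × 24.0) = 0.3412
Before dose 3, 2 doses have been given (aged 1τ, 2τ).
C_trough = C₀ × (r + r²) = 0.5279 × (0.3412 + 0.1164) = 0.2416 mg/L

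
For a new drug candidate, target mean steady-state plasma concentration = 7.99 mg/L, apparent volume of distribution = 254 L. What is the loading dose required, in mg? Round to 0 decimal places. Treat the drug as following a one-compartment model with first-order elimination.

LD = Css × Vd = 7.99 × 254 = 2029 mg

2029 mg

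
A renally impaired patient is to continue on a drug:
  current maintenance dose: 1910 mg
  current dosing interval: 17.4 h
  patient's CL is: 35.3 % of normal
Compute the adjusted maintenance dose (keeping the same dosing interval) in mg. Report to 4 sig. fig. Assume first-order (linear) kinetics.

To keep the same average steady-state level, dosing rate must scale with clearance.
CL ratio = 35.3 / 100 = 0.3530
New dose (same interval) = 1910 × 0.3530 = 674.2 mg

674.2 mg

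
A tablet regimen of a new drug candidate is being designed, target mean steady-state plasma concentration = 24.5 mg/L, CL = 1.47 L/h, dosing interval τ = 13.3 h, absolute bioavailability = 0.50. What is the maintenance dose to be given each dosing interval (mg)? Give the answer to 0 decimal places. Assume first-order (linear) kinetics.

958 mg

At steady state, F × (Dose/τ) = Css × CL.
Dose = Css × CL × τ / F = 24.5 × 1.470 × 13.3 / 0.50 = 958.0 mg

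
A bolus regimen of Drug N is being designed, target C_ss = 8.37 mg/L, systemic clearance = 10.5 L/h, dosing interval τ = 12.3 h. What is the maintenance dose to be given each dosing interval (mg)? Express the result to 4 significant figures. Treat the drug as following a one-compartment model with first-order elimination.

At steady state, Dose/τ = Css × CL.
Dose = Css × CL × τ = 8.37 × 10.50 × 12.3 = 1081 mg

1081 mg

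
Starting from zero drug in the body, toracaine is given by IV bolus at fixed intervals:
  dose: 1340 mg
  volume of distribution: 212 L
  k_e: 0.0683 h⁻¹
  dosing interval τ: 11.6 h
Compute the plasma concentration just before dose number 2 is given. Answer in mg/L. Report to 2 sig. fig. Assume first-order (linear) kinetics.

2.9 mg/L

C₀ per dose = Dose / Vd = 1340 / 212 = 6.321 mg/L
Fraction remaining after one interval: r = e^(−kτ) = e^(−0.06830 × 11.6) = 0.4528
Before dose 2, 1 dose has been given (aged 1τ).
C_trough = C₀ × r = 6.321 × 0.4528 = 2.862 mg/L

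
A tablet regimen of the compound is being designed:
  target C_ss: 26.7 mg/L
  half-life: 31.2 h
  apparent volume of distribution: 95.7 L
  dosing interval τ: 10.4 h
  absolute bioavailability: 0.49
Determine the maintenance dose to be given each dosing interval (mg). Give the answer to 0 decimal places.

k = ln2 / t½ = 0.693147 / 31.2 = 0.02222 h⁻¹
CL = k × Vd = 0.02222 × 95.7 = 2.126 L/h
At steady state, F × (Dose/τ) = Css × CL.
Dose = Css × CL × τ / F = 26.7 × 2.126 × 10.4 / 0.49 = 1205 mg

1205 mg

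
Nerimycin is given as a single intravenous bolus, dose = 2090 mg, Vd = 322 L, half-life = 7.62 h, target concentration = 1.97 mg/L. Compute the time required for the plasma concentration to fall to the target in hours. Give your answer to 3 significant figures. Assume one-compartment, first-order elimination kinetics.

13.1 h

C₀ = Dose / Vd = 2090 / 322 = 6.491 mg/L
k = ln2 / t½ = 0.693147 / 7.62 = 0.09096 h⁻¹
t = ln(C₀ / C) / k = ln(6.491 / 1.97) / 0.09096
  = ln(3.295) / 0.09096 = 1.192 / 0.09096 = 13.10 h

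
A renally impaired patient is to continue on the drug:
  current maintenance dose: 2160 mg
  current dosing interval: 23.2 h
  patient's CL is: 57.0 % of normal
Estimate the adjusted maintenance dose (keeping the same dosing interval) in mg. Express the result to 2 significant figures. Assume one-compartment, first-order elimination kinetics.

1200 mg

To keep the same average steady-state level, dosing rate must scale with clearance.
CL ratio = 57.0 / 100 = 0.5700
New dose (same interval) = 2160 × 0.5700 = 1231 mg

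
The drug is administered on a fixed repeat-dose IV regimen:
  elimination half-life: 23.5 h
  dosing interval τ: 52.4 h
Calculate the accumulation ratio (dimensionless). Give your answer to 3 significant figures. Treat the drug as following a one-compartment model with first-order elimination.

k = ln2 / t½ = 0.693147 / 23.5 = 0.02950 h⁻¹
e^(−kτ) = e^(−0.02950 × 52.4) = 0.2131
Accumulation ratio R = 1 / (1 − e^(−kτ)) = 1 / (1 − 0.2131) = 1.271

1.27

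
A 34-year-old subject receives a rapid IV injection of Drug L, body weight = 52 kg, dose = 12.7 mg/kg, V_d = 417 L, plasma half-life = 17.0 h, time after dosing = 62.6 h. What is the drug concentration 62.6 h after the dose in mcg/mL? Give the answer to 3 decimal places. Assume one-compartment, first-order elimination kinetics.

0.123 mcg/mL

Total dose = 12.7 × 52 = 660.4 mg
C₀ = Dose / Vd = 660.4 / 417 = 1.584 mg/L
k = ln2 / t½ = 0.693147 / 17.0 = 0.04077 h⁻¹
C = C₀ · e^(−k·t) = 1.584 × e^(−0.04077 × 62.6)
  = 1.584 × 0.07791 = 0.1234 mg/L
(0.1234 mg/L = 0.1234 mcg/mL)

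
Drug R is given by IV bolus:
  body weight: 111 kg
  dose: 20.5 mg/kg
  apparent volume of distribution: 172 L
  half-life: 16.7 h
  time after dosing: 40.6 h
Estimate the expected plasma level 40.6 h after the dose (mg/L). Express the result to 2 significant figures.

2.5 mg/L

Total dose = 20.5 × 111 = 2276 mg
C₀ = Dose / Vd = 2276 / 172 = 13.23 mg/L
k = ln2 / t½ = 0.693147 / 16.7 = 0.04151 h⁻¹
C = C₀ · e^(−k·t) = 13.23 × e^(−0.04151 × 40.6)
  = 13.23 × 0.1854 = 2.453 mg/L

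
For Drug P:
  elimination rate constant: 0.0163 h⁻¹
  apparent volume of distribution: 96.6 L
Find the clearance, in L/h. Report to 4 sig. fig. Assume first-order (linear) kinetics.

CL = k × Vd = 0.0163 × 96.6 = 1.575 L/h

1.575 L/h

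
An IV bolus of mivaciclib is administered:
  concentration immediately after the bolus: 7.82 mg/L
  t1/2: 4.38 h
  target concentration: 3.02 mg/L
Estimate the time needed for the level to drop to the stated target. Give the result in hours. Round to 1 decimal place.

k = ln2 / t½ = 0.693147 / 4.38 = 0.1583 h⁻¹
t = ln(C₀ / C) / k = ln(7.820 / 3.02) / 0.1583
  = ln(2.589) / 0.1583 = 0.9513 / 0.1583 = 6.009 h

6.0 h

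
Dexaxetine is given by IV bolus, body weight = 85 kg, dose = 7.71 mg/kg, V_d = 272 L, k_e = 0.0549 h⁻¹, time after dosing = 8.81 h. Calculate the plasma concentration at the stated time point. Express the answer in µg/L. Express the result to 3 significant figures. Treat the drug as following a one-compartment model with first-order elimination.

1490 µg/L

Total dose = 7.71 × 85 = 655.4 mg
C₀ = Dose / Vd = 655.4 / 272 = 2.410 mg/L
C = C₀ · e^(−k·t) = 2.410 × e^(−0.05490 × 8.81)
  = 2.410 × 0.6165 = 1.486 mg/L
Convert: 1.486 mg/L × 1000 = 1486 µg/L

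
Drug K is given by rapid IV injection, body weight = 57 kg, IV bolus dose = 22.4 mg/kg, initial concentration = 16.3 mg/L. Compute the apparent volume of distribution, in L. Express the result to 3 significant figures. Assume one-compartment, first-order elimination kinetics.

78.3 L

Dose = 22.4 × 57 = 1277 mg
Vd = Dose / C₀ = 1277 / 16.3 = 78.34 L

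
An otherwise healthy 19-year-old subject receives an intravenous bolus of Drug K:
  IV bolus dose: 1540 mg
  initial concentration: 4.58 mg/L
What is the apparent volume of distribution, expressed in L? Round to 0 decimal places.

336 L

Vd = Dose / C₀ = 1540 / 4.58 = 336.2 L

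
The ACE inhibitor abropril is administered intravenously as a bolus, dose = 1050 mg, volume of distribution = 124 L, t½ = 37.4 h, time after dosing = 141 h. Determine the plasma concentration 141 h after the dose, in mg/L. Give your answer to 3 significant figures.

C₀ = Dose / Vd = 1050 / 124 = 8.468 mg/L
k = ln2 / t½ = 0.693147 / 37.4 = 0.01853 h⁻¹
C = C₀ · e^(−k·t) = 8.468 × e^(−0.01853 × 141)
  = 8.468 × 0.07333 = 0.6210 mg/L

0.621 mg/L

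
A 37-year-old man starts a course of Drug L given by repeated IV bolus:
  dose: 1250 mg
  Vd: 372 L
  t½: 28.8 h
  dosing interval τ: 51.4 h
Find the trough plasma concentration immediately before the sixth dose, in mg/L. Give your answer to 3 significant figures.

C₀ per dose = Dose / Vd = 1250 / 372 = 3.360 mg/L
k = ln2 / t½ = 0.693147 / 28.8 = 0.02407 h⁻¹
Fraction remaining after one interval: r = e^(−kτ) = e^(−0.02407 × 51.4) = 0.2902
Before dose 6, 5 doses have been given (aged 1τ, 2τ, 3τ, 4τ, 5τ).
C_trough = C₀ × (r + r² + … + r^5) = C₀ × r(1−r^5)/(1−r)
        = 3.360 × 0.2902 × (1 − 0.002058) / (1 − 0.2902) = 1.371 mg/L

1.37 mg/L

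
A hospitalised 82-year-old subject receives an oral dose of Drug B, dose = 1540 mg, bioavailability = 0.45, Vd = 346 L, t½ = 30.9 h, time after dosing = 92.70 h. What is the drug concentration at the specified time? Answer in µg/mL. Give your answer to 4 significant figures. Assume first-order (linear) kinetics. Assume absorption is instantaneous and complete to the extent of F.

Amount reaching circulation = F × Dose = 0.45 × 1540 = 693.0 mg
C₀ = F·Dose / Vd = 693.0 / 346 = 2.003 mg/L
k = ln2 / t½ = 0.693147 / 30.9 = 0.02243 h⁻¹
t / t½ = 92.70 / 30.9 = 3 half-lives
C = C₀ × (1/2)^3 = 2.003 × 0.1250 = 0.2504 mg/L
(0.2504 mg/L = 0.2504 µg/mL)

0.2504 µg/mL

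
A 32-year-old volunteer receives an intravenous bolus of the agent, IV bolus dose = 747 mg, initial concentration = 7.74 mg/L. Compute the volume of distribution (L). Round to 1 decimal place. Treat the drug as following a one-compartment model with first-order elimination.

96.5 L

Vd = Dose / C₀ = 747.0 / 7.74 = 96.51 L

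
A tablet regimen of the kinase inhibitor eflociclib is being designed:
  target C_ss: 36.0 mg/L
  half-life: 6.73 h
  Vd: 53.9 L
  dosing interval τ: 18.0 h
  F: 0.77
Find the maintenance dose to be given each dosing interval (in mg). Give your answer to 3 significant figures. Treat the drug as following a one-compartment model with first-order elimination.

4670 mg

k = ln2 / t½ = 0.693147 / 6.73 = 0.1030 h⁻¹
CL = k × Vd = 0.1030 × 53.9 = 5.552 L/h
At steady state, F × (Dose/τ) = Css × CL.
Dose = Css × CL × τ / F = 36.0 × 5.552 × 18.0 / 0.77 = 4672 mg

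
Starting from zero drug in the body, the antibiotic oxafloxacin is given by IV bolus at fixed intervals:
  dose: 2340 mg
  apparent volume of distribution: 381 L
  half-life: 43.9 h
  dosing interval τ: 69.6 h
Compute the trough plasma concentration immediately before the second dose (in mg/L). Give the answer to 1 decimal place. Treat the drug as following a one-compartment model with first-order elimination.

C₀ per dose = Dose / Vd = 2340 / 381 = 6.142 mg/L
k = ln2 / t½ = 0.693147 / 43.9 = 0.01579 h⁻¹
Fraction remaining after one interval: r = e^(−kτ) = e^(−0.01579 × 69.6) = 0.3332
Before dose 2, 1 dose has been given (aged 1τ).
C_trough = C₀ × r = 6.142 × 0.3332 = 2.047 mg/L

2.0 mg/L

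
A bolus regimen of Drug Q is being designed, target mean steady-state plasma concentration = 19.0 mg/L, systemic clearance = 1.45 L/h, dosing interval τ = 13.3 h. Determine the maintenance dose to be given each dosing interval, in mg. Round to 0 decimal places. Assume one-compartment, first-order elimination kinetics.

366 mg

At steady state, Dose/τ = Css × CL.
Dose = Css × CL × τ = 19.0 × 1.450 × 13.3 = 366.4 mg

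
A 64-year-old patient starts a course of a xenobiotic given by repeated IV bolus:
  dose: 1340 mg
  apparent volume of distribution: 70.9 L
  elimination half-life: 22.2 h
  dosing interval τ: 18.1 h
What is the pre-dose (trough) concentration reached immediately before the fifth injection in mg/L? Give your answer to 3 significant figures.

22.3 mg/L

C₀ per dose = Dose / Vd = 1340 / 70.9 = 18.90 mg/L
k = ln2 / t½ = 0.693147 / 22.2 = 0.03122 h⁻¹
Fraction remaining after one interval: r = e^(−kτ) = e^(−0.03122 × 18.1) = 0.5683
Before dose 5, 4 doses have been given (aged 1τ, 2τ, 3τ, 4τ).
C_trough = C₀ × (r + r² + … + r^4) = C₀ × r(1−r^4)/(1−r)
        = 18.90 × 0.5683 × (1 − 0.1043) / (1 − 0.5683) = 22.29 mg/L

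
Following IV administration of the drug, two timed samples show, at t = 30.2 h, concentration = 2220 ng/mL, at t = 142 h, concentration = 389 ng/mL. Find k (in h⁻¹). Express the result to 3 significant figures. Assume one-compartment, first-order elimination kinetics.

0.0156 h⁻¹

k = ln(C₁/C₂) / (t₂ − t₁) = ln(2220/389) / (142 − 30.2)
  = 1.742 / 111.8 = 0.01558 h⁻¹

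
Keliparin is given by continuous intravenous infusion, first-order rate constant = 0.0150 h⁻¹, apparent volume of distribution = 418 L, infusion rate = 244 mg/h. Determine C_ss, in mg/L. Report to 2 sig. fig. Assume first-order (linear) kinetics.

CL = k × Vd = 0.01500 × 418 = 6.270 L/h
At steady state Css = R₀ / CL = 244 / 6.270 = 38.92 mg/L

39 mg/L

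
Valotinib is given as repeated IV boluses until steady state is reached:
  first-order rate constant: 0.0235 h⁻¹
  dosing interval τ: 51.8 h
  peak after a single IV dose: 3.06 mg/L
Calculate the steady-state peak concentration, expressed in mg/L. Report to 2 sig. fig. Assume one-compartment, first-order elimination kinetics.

4.3 mg/L

e^(−kτ) = e^(−0.02350 × 51.8) = 0.2960
Accumulation ratio R = 1 / (1 − e^(−kτ)) = 1 / (1 − 0.2960) = 1.420
Steady-state peak = C₀ × R = 3.06 × 1.420 = 4.345 mg/L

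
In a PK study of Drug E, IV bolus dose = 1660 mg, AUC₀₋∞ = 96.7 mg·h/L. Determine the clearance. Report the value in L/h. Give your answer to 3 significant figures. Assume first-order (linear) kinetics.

17.2 L/h

CL = Dose / AUC = 1660 / 96.7 = 17.17 L/h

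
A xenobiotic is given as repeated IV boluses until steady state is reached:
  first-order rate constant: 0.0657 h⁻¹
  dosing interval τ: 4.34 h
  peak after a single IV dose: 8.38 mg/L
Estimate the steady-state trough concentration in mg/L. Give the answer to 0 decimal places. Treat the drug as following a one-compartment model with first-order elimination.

e^(−kτ) = e^(−0.06570 × 4.34) = 0.7519
Accumulation ratio R = 1 / (1 − e^(−kτ)) = 1 / (1 − 0.7519) = 4.031
Steady-state trough = C₀ × R × e^(−kτ) = 8.38 × 4.031 × 0.7519 = 25.40 mg/L

25 mg/L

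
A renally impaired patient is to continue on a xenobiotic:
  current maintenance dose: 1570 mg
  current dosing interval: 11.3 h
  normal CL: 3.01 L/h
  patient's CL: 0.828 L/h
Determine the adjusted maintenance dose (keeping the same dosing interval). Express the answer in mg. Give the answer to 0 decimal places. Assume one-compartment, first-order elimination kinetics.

432 mg

To keep the same average steady-state level, dosing rate must scale with clearance.
CL ratio = 0.828 / 3.01 = 0.2751
New dose (same interval) = 1570 × 0.2751 = 431.9 mg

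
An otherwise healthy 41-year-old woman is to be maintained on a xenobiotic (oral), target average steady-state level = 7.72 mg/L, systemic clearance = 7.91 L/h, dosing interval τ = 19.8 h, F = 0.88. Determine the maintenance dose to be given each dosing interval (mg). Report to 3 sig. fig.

1370 mg

At steady state, F × (Dose/τ) = Css × CL.
Dose = Css × CL × τ / F = 7.72 × 7.910 × 19.8 / 0.88 = 1374 mg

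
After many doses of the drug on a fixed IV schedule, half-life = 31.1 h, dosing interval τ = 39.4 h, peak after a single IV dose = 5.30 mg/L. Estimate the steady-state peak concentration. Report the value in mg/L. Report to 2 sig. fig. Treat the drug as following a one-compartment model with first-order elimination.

k = ln2 / t½ = 0.693147 / 31.1 = 0.02229 h⁻¹
e^(−kτ) = e^(−0.02229 × 39.4) = 0.4155
Accumulation ratio R = 1 / (1 − e^(−kτ)) = 1 / (1 − 0.4155) = 1.711
Steady-state peak = C₀ × R = 5.30 × 1.711 = 9.068 mg/L

9.1 mg/L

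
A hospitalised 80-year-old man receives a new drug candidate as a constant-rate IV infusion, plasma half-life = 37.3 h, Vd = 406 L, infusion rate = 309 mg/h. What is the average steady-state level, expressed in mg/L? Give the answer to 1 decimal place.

k = ln2 / t½ = 0.693147 / 37.3 = 0.01858 h⁻¹
CL = k × Vd = 0.01858 × 406 = 7.543 L/h
At steady state Css = R₀ / CL = 309 / 7.543 = 40.97 mg/L

41.0 mg/L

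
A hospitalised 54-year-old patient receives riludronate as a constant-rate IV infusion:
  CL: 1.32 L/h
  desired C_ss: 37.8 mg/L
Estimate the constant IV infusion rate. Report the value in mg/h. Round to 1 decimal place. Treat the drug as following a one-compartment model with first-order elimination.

At steady state, infusion rate R₀ = Css × CL = 37.8 × 1.320 = 49.90 mg/h

49.9 mg/h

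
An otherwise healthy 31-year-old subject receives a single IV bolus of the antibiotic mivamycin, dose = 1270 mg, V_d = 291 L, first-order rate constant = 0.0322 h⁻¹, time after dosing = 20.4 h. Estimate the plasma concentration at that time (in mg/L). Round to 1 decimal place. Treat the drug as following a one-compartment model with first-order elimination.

C₀ = Dose / Vd = 1270 / 291 = 4.364 mg/L
C = C₀ · e^(−k·t) = 4.364 × e^(−0.03220 × 20.4)
  = 4.364 × 0.5185 = 2.263 mg/L

2.3 mg/L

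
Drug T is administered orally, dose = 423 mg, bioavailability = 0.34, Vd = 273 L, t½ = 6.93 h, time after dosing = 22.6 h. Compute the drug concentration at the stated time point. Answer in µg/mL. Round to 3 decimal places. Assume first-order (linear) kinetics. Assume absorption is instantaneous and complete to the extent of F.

0.055 µg/mL

Amount reaching circulation = F × Dose = 0.34 × 423.0 = 143.8 mg
C₀ = F·Dose / Vd = 143.8 / 273 = 0.5267 mg/L
k = ln2 / t½ = 0.693147 / 6.93 = 0.1000 h⁻¹
C = C₀ · e^(−k·t) = 0.5267 × e^(−0.1000 × 22.6)
  = 0.5267 × 0.1044 = 0.05499 mg/L
(0.05499 mg/L = 0.05499 µg/mL)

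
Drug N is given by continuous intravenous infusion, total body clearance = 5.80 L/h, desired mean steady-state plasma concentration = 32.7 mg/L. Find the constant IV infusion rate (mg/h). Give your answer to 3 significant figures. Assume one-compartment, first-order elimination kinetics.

At steady state, infusion rate R₀ = Css × CL = 32.7 × 5.800 = 189.7 mg/h

190 mg/h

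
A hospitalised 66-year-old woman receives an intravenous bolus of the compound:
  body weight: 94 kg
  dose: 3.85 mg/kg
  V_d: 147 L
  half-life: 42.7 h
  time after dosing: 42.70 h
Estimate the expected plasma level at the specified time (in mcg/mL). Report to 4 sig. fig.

Total dose = 3.85 × 94 = 361.9 mg
C₀ = Dose / Vd = 361.9 / 147 = 2.462 mg/L
k = ln2 / t½ = 0.693147 / 42.7 = 0.01623 h⁻¹
t / t½ = 42.70 / 42.7 = 1 half-lives
C = C₀ × (1/2)^1 = 2.462 × 0.5000 = 1.231 mg/L
(1.231 mg/L = 1.231 mcg/mL)

1.231 mcg/mL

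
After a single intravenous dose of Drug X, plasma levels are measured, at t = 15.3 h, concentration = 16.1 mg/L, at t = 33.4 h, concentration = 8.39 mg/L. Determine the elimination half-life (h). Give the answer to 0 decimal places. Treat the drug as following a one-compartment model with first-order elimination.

k = ln(C₁/C₂) / (t₂ − t₁) = ln(16.1/8.39) / (33.4 − 15.3)
  = 0.6518 / 18.10 = 0.03601 h⁻¹
t½ = ln2 / k = 0.693147 / 0.03601 = 19.25 h

19 h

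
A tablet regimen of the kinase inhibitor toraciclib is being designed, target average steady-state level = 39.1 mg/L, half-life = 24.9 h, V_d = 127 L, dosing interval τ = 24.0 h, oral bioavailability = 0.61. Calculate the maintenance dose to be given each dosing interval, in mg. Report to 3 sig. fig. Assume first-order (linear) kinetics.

k = ln2 / t½ = 0.693147 / 24.9 = 0.02784 h⁻¹
CL = k × Vd = 0.02784 × 127 = 3.536 L/h
At steady state, F × (Dose/τ) = Css × CL.
Dose = Css × CL × τ / F = 39.1 × 3.536 × 24.0 / 0.61 = 5440 mg

5440 mg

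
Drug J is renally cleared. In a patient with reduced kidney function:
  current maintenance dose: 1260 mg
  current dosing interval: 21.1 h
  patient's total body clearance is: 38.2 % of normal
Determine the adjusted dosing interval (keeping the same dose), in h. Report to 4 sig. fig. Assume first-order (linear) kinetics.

55.24 h

To keep the same average steady-state level, dosing rate must scale with clearance.
CL ratio = 38.2 / 100 = 0.3820
New interval (same dose) = 21.1 / 0.3820 = 55.24 h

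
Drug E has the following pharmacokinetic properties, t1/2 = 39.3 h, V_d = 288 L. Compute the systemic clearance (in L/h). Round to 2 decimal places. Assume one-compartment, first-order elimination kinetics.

k = ln2 / t½ = 0.693147 / 39.3 = 0.01764 h⁻¹
CL = k × Vd = 0.01764 × 288 = 5.080 L/h

5.08 L/h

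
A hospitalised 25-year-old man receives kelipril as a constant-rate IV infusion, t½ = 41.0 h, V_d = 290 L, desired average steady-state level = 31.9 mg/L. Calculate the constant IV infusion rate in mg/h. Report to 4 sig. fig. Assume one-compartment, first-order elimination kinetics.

156.4 mg/h

k = ln2 / t½ = 0.693147 / 41.0 = 0.01691 h⁻¹
CL = k × Vd = 0.01691 × 290 = 4.904 L/h
At steady state, infusion rate R₀ = Css × CL = 31.9 × 4.904 = 156.4 mg/h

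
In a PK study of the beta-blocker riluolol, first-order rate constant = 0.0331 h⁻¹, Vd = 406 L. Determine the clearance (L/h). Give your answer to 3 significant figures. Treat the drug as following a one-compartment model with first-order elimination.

CL = k × Vd = 0.0331 × 406 = 13.44 L/h

13.4 L/h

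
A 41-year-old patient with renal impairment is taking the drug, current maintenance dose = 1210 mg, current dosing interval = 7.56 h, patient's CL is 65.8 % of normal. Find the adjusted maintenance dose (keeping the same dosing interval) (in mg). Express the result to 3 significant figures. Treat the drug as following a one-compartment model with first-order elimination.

To keep the same average steady-state level, dosing rate must scale with clearance.
CL ratio = 65.8 / 100 = 0.6580
New dose (same interval) = 1210 × 0.6580 = 796.2 mg

796 mg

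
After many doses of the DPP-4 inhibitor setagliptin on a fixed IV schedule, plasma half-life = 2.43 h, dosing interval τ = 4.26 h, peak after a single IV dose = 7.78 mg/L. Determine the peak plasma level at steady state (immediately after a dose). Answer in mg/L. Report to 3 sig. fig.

11.1 mg/L

k = ln2 / t½ = 0.693147 / 2.43 = 0.2852 h⁻¹
e^(−kτ) = e^(−0.2852 × 4.26) = 0.2967
Accumulation ratio R = 1 / (1 − e^(−kτ)) = 1 / (1 − 0.2967) = 1.422
Steady-state peak = C₀ × R = 7.78 × 1.422 = 11.06 mg/L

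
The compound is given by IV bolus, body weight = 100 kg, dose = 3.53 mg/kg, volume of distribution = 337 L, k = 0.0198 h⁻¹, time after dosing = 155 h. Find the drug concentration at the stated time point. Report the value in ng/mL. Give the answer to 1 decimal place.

Total dose = 3.53 × 100 = 353.0 mg
C₀ = Dose / Vd = 353.0 / 337 = 1.047 mg/L
C = C₀ · e^(−k·t) = 1.047 × e^(−0.01980 × 155)
  = 1.047 × 0.04647 = 0.04865 mg/L
Convert: 0.04865 mg/L × 1000 = 48.65 ng/mL

48.7 ng/mL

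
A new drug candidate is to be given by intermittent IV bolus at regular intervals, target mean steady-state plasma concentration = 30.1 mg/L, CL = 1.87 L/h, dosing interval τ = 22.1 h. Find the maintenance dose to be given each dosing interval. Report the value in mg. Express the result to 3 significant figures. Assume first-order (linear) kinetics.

1240 mg

At steady state, Dose/τ = Css × CL.
Dose = Css × CL × τ = 30.1 × 1.870 × 22.1 = 1244 mg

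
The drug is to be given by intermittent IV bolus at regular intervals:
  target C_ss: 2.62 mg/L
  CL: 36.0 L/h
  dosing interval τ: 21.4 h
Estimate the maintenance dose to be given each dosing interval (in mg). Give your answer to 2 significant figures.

2000 mg

At steady state, Dose/τ = Css × CL.
Dose = Css × CL × τ = 2.62 × 36.00 × 21.4 = 2018 mg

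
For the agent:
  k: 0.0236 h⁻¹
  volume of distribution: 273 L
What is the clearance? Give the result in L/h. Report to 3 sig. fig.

6.44 L/h

CL = k × Vd = 0.0236 × 273 = 6.443 L/h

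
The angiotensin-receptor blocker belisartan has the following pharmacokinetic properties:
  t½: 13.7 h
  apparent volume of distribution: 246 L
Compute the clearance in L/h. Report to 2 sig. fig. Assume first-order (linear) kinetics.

12 L/h

k = ln2 / t½ = 0.693147 / 13.7 = 0.05059 h⁻¹
CL = k × Vd = 0.05059 × 246 = 12.45 L/h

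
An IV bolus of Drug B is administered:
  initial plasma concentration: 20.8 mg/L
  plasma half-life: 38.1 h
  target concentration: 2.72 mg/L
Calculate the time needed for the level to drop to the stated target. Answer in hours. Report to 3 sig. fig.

k = ln2 / t½ = 0.693147 / 38.1 = 0.01819 h⁻¹
t = ln(C₀ / C) / k = ln(20.80 / 2.72) / 0.01819
  = ln(7.647) / 0.01819 = 2.034 / 0.01819 = 111.8 h

112 h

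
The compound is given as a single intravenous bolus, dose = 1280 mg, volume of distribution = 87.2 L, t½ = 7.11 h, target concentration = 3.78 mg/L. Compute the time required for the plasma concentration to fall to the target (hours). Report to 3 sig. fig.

C₀ = Dose / Vd = 1280 / 87.2 = 14.68 mg/L
k = ln2 / t½ = 0.693147 / 7.11 = 0.09749 h⁻¹
t = ln(C₀ / C) / k = ln(14.68 / 3.78) / 0.09749
  = ln(3.884) / 0.09749 = 1.357 / 0.09749 = 13.92 h

13.9 h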